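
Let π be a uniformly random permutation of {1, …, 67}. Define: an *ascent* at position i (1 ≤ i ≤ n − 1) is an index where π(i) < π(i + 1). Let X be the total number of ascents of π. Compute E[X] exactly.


Write X = Σ X_I over i = 1, …, 66, with X_I the indicator of one ascent.
There are 66 indicators.
For each fixed i, the pair (π(i), π(i+1)) is a uniformly random ordered pair of distinct values from {1, …, 67}; by symmetry P[π(i) < π(i+1)] = 1/2.
By linearity: E[X] = 66 · (1/2) = (67 − 1) · (1/2) = 33 ≈ 33.0000.

E[X] = 33 = 33.0000.


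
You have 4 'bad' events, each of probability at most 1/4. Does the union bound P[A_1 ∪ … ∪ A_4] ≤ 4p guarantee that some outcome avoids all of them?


Union bound: P[∪_{i=1}^{4} A_i] ≤ Σ_i P[A_i] ≤ 4·p = 4·(1/4) = 1.
Numerically: 1 ≈ 1.0000000.
Is 1 < 1? NO.
Since the bound 1 is ≥ 1, the union bound is uninformative here; it does NOT by itself certify existence.

4·p = 1 ≈ 1.0000000; existence NOT certified by the union bound.


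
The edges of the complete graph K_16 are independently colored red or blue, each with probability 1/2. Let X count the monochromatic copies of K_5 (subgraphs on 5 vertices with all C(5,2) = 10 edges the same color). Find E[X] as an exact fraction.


Let X = Σ_S X_S over the C(16, 5) = 4368 subsets S of size 5, where X_S = 1 if the K_5 on S is monochromatic.
For a fixed S, the K_5 on S has C(5, 2) = 10 edges. P[all 10 edges red] = (1/2)^10, and likewise for blue, so P[monochromatic] = 2·(1/2)^10 = 2^{1 − 10} = 1/512.
By linearity: E[X] = C(16, 5) · 2^{1 − 10} = 4368 · 1/512 = 273/32.
Numerically: E[X] ≈ 8.5312.

E[X] = C(16,5)·2^(1−C(5,2)) = 273/32 ≈ 8.5312.


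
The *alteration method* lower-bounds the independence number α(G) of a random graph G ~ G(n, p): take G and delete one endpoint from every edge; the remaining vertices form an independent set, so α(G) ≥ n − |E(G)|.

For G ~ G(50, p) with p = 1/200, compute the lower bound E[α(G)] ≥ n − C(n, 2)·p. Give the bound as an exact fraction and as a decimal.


E[|E(G)|] = C(50, 2)·p = 1225 · (1/200) = 49/8.
E[α(G)] ≥ n − E[|E(G)|] = 50 − 49/8 = 351/8.
Numerically: ≈ 43.8750.
(This is only a lower bound; the true E[α(G)] may be larger.)

E[α(G)] ≥ 351/8 ≈ 43.8750.


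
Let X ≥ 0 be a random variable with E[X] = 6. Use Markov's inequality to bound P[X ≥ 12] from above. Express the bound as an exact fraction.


μ = E[X] = 6, a = 12.
Markov: P[X ≥ 12] ≤ μ/a = (6)/12 = 1/2.
Numerically: ≈ 0.50000.
(Since a = 12 > μ = 6.00000, the bound 1/2 is < 1 and informative.)

P[X ≥ 12] ≤ 1/2 ≈ 0.50000.


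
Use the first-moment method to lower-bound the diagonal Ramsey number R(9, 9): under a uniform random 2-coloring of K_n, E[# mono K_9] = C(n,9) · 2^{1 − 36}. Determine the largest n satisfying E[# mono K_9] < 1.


We need C(n, 9) · 2^{1 − 36} < 1, i.e. C(n, 9) < 2^{36 − 1} = 34359738368.
Check values of n near the boundary:
  n = 61: C(61, 9) = 17341763505; 17341763505 < 34359738368? YES
  n = 62: C(62, 9) = 20286591270; 20286591270 < 34359738368? YES
  n = 63: C(63, 9) = 23667689815; 23667689815 < 34359738368? YES
  n = 64: C(64, 9) = 27540584512; 27540584512 < 34359738368? YES
  n = 65: C(65, 9) = 31966749880; 31966749880 < 34359738368? YES
  n = 66: C(66, 9) = 37014131440; 37014131440 < 34359738368? NO
  n = 67: C(67, 9) = 42757703560; 42757703560 < 34359738368? NO
  n = 68: C(68, 9) = 49280065120; 49280065120 < 34359738368? NO
The largest n with C(n, 9) < 34359738368 is n = 65 (where E[X] = 3995843735/4294967296 ≈ 0.9304). Hence R(9, 9) > 65, i.e. R(9, 9) ≥ 66.

Largest n = 65; hence R(9, 9) > 65.


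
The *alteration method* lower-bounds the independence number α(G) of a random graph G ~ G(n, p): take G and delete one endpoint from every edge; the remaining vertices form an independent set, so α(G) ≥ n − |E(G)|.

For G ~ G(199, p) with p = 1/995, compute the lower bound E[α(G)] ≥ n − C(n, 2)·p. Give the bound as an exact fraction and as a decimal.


E[|E(G)|] = C(199, 2)·p = 19701 · (1/995) = 99/5.
E[α(G)] ≥ n − E[|E(G)|] = 199 − 99/5 = 896/5.
Numerically: ≈ 179.20000.
(This is only a lower bound; the true E[α(G)] may be larger.)

E[α(G)] ≥ 896/5 ≈ 179.20000.


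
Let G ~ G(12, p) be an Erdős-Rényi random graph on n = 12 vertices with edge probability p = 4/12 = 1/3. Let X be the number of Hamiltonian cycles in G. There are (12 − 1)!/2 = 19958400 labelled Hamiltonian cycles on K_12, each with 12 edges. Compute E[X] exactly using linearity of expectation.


K_12 has (12 − 1)!/2 = 19958400 labelled Hamiltonian cycles.
For each such Hamiltonian cycle H, let X_H = 1 if all 12 edges of H are present in G. Then P[X_H = 1] = p^{12} = (1/3)^{12} = 1/531441.
By linearity of expectation: E[X] = Σ_H E[X_H] = 19958400 · p^{12} = 19958400 · 1/531441 = 246400/6561.
Numerically: E[X] ≈ 37.5553.

E[X] = 19958400 · (1/3)^{12} = 246400/6561 ≈ 37.5553.


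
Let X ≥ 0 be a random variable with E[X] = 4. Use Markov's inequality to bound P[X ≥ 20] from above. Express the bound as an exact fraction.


μ = E[X] = 4, a = 20.
Markov: P[X ≥ 20] ≤ μ/a = (4)/20 = 1/5.
Numerically: ≈ 0.2000.
(Since a = 20 > μ = 4.0000, the bound 1/5 is < 1 and informative.)

P[X ≥ 20] ≤ 1/5 ≈ 0.2000.


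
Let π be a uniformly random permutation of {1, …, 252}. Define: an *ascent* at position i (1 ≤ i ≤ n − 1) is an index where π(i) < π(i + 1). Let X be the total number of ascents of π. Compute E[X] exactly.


Write X = Σ X_I over i = 1, …, 251, with X_I the indicator of one ascent.
There are 251 indicators.
For each fixed i, the pair (π(i), π(i+1)) is a uniformly random ordered pair of distinct values from {1, …, 252}; by symmetry P[π(i) < π(i+1)] = 1/2.
By linearity: E[X] = 251 · (1/2) = (252 − 1) · (1/2) = 251/2 ≈ 125.5000.

E[X] = 251/2 = 125.5000.


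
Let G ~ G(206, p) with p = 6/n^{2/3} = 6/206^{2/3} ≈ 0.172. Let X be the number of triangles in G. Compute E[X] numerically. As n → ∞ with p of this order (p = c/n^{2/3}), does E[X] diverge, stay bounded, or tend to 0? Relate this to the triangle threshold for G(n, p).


Number of potential triangles: C(206, 3) = 1435820.
Each occurs with probability p³ ≈ (0.172)³ ≈ 5.09002e-03.
By linearity: E[X] = C(206, 3)·p³ ≈ 1435820 · 5.09002e-03 ≈ 7308.350.
Since α = 2/3 < 1, p = c/n^{2/3} ≫ 1/n is above the triangle threshold p ~ 1/n. Asymptotically E[X] ~ (c³/6)·n^{3(1−α)} = (6³/6)·n^{1} → ∞; triangles are abundant w.h.p.

E[X] ≈ 7308.350; in regime p = Θ(1/n^{2/3}) E[X] diverges (above the triangle threshold p ~ 1/n).


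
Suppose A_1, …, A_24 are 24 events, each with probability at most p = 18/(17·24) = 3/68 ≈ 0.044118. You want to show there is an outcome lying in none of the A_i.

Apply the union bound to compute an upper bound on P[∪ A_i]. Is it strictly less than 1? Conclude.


Union bound: P[∪_{i=1}^{24} A_i] ≤ Σ_i P[A_i] ≤ 24·p = 24·(3/68) = 18/17.
Numerically: 18/17 ≈ 1.058824.
Is 18/17 < 1? NO.
Since the bound 18/17 is ≥ 1, the union bound is uninformative here; it does NOT by itself certify existence.

24·p = 18/17 ≈ 1.058824; existence NOT certified by the union bound.


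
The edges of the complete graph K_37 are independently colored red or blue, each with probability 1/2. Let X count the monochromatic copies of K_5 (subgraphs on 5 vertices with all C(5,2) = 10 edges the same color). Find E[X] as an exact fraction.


Let X = Σ_S X_S over the C(37, 5) = 435897 subsets S of size 5, where X_S = 1 if the K_5 on S is monochromatic.
For a fixed S, the K_5 on S has C(5, 2) = 10 edges. P[all 10 edges red] = (1/2)^10, and likewise for blue, so P[monochromatic] = 2·(1/2)^10 = 2^{1 − 10} = 1/512.
Summing: E[X] = C(37, 5) · 2^{1 − 10} = 435897 · 1/512 = 435897/512.
Numerically: E[X] ≈ 851.3613.

E[X] = C(37,5)·2^(1−C(5,2)) = 435897/512 ≈ 851.3613.


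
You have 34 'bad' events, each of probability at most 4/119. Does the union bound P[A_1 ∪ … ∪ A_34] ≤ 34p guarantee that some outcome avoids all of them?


Union bound: P[∪_{i=1}^{34} A_i] ≤ Σ_i P[A_i] ≤ 34·p = 34·(4/119) = 8/7.
Numerically: 8/7 ≈ 1.142857.
Is 8/7 < 1? NO.
Since the bound 8/7 is ≥ 1, the union bound is uninformative here; it does NOT by itself certify existence.

34·p = 8/7 ≈ 1.142857; existence NOT certified by the union bound.


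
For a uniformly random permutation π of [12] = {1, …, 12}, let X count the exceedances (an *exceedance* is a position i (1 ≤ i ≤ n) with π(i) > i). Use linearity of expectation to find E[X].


Write X = Σ_{i=1}^{12} X_i, where X_i = 1_{π(i) > i}.
For each fixed i, π(i) is uniform over {1, …, 12} (marginal of a uniform permutation), so P[π(i) > i] = (n − i)/n. Summing: Σ_{i=1}^{12} (n − i)/n = (0 + 1 + … + 11)/12 = 12(12 − 1)/(2·12) = (12 − 1)/2.
Hence E[X] = Σ_{i=1}^{12} (12 − i)/12 = 11/2 ≈ 5.500.

E[X] = 11/2 = 5.500.


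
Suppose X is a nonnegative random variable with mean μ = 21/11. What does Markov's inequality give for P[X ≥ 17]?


μ = E[X] = 21/11, a = 17.
Markov: P[X ≥ 17] ≤ μ/a = (21/11)/17 = 21/187.
Numerically: ≈ 0.11230.
(Since a = 17 > μ = 1.90909, the bound 21/187 is < 1 and informative.)

P[X ≥ 17] ≤ 21/187 ≈ 0.11230.


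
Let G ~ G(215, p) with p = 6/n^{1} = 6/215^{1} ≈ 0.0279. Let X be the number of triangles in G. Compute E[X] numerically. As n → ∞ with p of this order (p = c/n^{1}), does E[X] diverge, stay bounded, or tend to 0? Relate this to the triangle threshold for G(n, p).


Number of potential triangles: C(215, 3) = 1633355.
Each occurs with probability p³ ≈ (0.0279)³ ≈ 2.17339e-05.
By linearity: E[X] = C(215, 3)·p³ ≈ 1633355 · 2.17339e-05 ≈ 35.499.
Here α = 1, so p = 6/n is exactly at the triangle threshold p ~ 1/n. Asymptotically E[X] → c³/6 = 6³/6 = 36 ≈ 36.000, a bounded constant. In this regime the triangle count is asymptotically Poisson(c³/6).

E[X] ≈ 35.499; in regime p = Θ(1/n^{1}) E[X] stays bounded (at the triangle threshold p ~ 1/n).


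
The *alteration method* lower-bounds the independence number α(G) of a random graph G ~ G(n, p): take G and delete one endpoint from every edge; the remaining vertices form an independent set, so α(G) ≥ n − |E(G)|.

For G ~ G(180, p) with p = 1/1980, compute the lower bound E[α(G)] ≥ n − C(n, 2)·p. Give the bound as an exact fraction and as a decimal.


E[|E(G)|] = C(180, 2)·p = 16110 · (1/1980) = 179/22.
E[α(G)] ≥ n − E[|E(G)|] = 180 − 179/22 = 3781/22.
Numerically: ≈ 171.863636.
(This is only a lower bound; the true E[α(G)] may be larger.)

E[α(G)] ≥ 3781/22 ≈ 171.863636.


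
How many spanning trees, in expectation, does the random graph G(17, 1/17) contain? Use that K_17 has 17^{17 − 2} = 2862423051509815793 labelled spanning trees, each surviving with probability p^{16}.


K_17 has 17^{17 − 2} = 2862423051509815793 labelled spanning trees.
For each such spanning tree H, let X_H = 1 if all 16 edges of H are present in G. Then P[X_H = 1] = p^{16} = (1/17)^{16} = 1/48661191875666868481.
Summing the indicators: E[X] = Σ_H E[X_H] = 2862423051509815793 · p^{16} = 2862423051509815793 · 1/48661191875666868481 = 1/17.
Numerically: E[X] ≈ 0.0588.

E[X] = 2862423051509815793 · (1/17)^{16} = 1/17 ≈ 0.0588.


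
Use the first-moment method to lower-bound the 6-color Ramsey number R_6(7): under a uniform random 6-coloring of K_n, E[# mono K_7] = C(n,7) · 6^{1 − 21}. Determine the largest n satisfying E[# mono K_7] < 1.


We need C(n, 7) · 6^{1 − 21} < 1, i.e. C(n, 7) < 6^{21 − 1} = 3656158440062976.
Check values of n near the boundary:
  n = 567: C(567, 7) = 3601671315933933; 3601671315933933 < 3656158440062976? YES
  n = 568: C(568, 7) = 3646611956239704; 3646611956239704 < 3656158440062976? YES
  n = 569: C(569, 7) = 3692032389858348; 3692032389858348 < 3656158440062976? NO
The largest n with C(n, 7) < 3656158440062976 is n = 568 (where E[X] = 16882462760369/16926659444736 ≈ 0.9974). Hence R_6(7) > 568, i.e. R_6(7) ≥ 569.

Largest n = 568; hence R_6(7) > 568.


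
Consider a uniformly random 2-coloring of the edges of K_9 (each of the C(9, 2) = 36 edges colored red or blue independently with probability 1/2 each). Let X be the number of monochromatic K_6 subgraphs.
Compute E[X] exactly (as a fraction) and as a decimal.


Let X = Σ_S X_S over the C(9, 6) = 84 subsets S of size 6, where X_S = 1 if the K_6 on S is monochromatic.
For a fixed S, the K_6 on S has C(6, 2) = 15 edges. P[all 15 edges red] = (1/2)^15, and likewise for blue, so P[monochromatic] = 2·(1/2)^15 = 2^{1 − 15} = 1/16384.
Summing: E[X] = C(9, 6) · 2^{1 − 15} = 84 · 1/16384 = 21/4096.
Numerically: E[X] ≈ 0.005127.

E[X] = C(9,6)·2^(1−C(6,2)) = 21/4096 ≈ 0.005127.


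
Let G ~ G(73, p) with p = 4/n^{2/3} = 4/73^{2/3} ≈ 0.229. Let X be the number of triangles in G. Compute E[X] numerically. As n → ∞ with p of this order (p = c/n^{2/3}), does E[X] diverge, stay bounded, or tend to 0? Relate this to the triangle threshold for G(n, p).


Number of potential triangles: C(73, 3) = 62196.
Each occurs with probability p³ ≈ (0.229)³ ≈ 1.20098e-02.
By linearity: E[X] = C(73, 3)·p³ ≈ 62196 · 1.20098e-02 ≈ 746.959.
Since α = 2/3 < 1, p = c/n^{2/3} ≫ 1/n is above the triangle threshold p ~ 1/n. Asymptotically E[X] ~ (c³/6)·n^{3(1−α)} = (4³/6)·n^{1} → ∞; triangles are abundant w.h.p.

E[X] ≈ 746.959; in regime p = Θ(1/n^{2/3}) E[X] diverges (above the triangle threshold p ~ 1/n).


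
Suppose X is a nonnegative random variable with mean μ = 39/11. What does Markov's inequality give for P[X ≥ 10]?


μ = E[X] = 39/11, a = 10.
Markov: P[X ≥ 10] ≤ μ/a = (39/11)/10 = 39/110.
Numerically: ≈ 0.355.
(Since a = 10 > μ = 3.545, the bound 39/110 is < 1 and informative.)

P[X ≥ 10] ≤ 39/110 ≈ 0.355.


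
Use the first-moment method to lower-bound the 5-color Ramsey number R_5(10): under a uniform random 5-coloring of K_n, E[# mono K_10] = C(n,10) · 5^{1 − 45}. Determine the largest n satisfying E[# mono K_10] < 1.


We need C(n, 10) · 5^{1 − 45} < 1, i.e. C(n, 10) < 5^{45 − 1} = 5684341886080801486968994140625.
Check values of n near the boundary:
  n = 5391: C(5391, 10) = 5666344714787188828795213697883; 5666344714787188828795213697883 < 5684341886080801486968994140625? YES
  n = 5392: C(5392, 10) = 5676873040158402483252283957448; 5676873040158402483252283957448 < 5684341886080801486968994140625? YES
  n = 5393: C(5393, 10) = 5687418968154238267170642278008; 5687418968154238267170642278008 < 5684341886080801486968994140625? NO
  n = 5394: C(5394, 10) = 5697982524930156243149785372878; 5697982524930156243149785372878 < 5684341886080801486968994140625? NO
The largest n with C(n, 10) < 5684341886080801486968994140625 is n = 5392 (where E[X] = 5676873040158402483252283957448/5684341886080801486968994140625 ≈ 0.9987). Hence R_5(10) > 5392, i.e. R_5(10) ≥ 5393.

Largest n = 5392; hence R_5(10) > 5392.


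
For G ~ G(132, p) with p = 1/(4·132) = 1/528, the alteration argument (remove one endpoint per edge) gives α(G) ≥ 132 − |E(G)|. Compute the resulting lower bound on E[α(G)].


E[|E(G)|] = C(132, 2)·p = 8646 · (1/528) = 131/8.
E[α(G)] ≥ n − E[|E(G)|] = 132 − 131/8 = 925/8.
Numerically: ≈ 115.62500.
(This is only a lower bound; the true E[α(G)] may be larger.)

E[α(G)] ≥ 925/8 ≈ 115.62500.


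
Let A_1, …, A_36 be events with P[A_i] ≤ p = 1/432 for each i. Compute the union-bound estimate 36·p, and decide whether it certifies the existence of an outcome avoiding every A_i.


Union bound: P[∪_{i=1}^{36} A_i] ≤ Σ_i P[A_i] ≤ 36·p = 36·(1/432) = 1/12.
Numerically: 1/12 ≈ 0.0833333.
Is 1/12 < 1? YES.
Since P[∪ A_i] ≤ 1/12 < 1, the complement has P[∩ A_i^c] ≥ 1 − 1/12 = 11/12 > 0, so some outcome avoids every A_i.

36·p = 1/12 ≈ 0.0833333; existence CERTIFIED by the union bound.


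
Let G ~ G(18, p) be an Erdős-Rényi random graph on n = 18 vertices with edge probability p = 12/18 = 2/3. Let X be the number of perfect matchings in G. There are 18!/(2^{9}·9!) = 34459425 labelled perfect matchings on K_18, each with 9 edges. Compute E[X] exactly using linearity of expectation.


K_18 has 18!/(2^{9}·9!) = 34459425 labelled perfect matchings.
For each such perfect matching H, let X_H = 1 if all 9 edges of H are present in G. Then P[X_H = 1] = p^{9} = (2/3)^{9} = 512/19683.
Summing the indicators: E[X] = Σ_H E[X_H] = 34459425 · p^{9} = 34459425 · 512/19683 = 217817600/243.
Numerically: E[X] ≈ 8.964e+05.

E[X] = 34459425 · (2/3)^{9} = 217817600/243 ≈ 8.964e+05.


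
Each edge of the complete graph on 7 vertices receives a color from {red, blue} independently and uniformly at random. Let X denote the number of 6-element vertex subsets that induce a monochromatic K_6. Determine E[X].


Let X = Σ_S X_S over the C(7, 6) = 7 subsets S of size 6, where X_S = 1 if the K_6 on S is monochromatic.
For a fixed S, the K_6 on S has C(6, 2) = 15 edges. P[all 15 edges red] = (1/2)^15, and likewise for blue, so P[monochromatic] = 2·(1/2)^15 = 2^{1 − 15} = 1/16384.
By linearity of expectation: E[X] = C(7, 6) · 2^{1 − 15} = 7 · 1/16384 = 7/16384.
Numerically: E[X] ≈ 0.000.

E[X] = C(7,6)·2^(1−C(6,2)) = 7/16384 ≈ 0.000.


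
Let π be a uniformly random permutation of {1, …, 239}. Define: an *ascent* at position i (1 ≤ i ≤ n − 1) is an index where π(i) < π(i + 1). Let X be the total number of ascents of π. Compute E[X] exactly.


Write X = Σ X_I over i = 1, …, 238, with X_I the indicator of one ascent.
There are 238 indicators.
For each fixed i, the pair (π(i), π(i+1)) is a uniformly random ordered pair of distinct values from {1, …, 239}; by symmetry P[π(i) < π(i+1)] = 1/2.
By linearity: E[X] = 238 · (1/2) = (239 − 1) · (1/2) = 119 ≈ 119.000.

E[X] = 119 = 119.000.


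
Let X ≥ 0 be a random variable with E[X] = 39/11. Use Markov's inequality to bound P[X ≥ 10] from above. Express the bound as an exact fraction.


μ = E[X] = 39/11, a = 10.
Markov: P[X ≥ 10] ≤ μ/a = (39/11)/10 = 39/110.
Numerically: ≈ 0.355.
(Since a = 10 > μ = 3.545, the bound 39/110 is < 1 and informative.)

P[X ≥ 10] ≤ 39/110 ≈ 0.355.


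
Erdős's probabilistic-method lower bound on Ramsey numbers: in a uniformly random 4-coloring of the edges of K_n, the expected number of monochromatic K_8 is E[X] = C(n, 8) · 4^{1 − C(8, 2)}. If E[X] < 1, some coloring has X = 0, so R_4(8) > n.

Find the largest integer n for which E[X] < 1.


We need C(n, 8) · 4^{1 − 28} < 1, i.e. C(n, 8) < 4^{28 − 1} = 18014398509481984.
Check values of n near the boundary:
  n = 404: C(404, 8) = 16415071523485570; 16415071523485570 < 18014398509481984? YES
  n = 405: C(405, 8) = 16745853821188050; 16745853821188050 < 18014398509481984? YES
  n = 406: C(406, 8) = 17082453897995850; 17082453897995850 < 18014398509481984? YES
  n = 407: C(407, 8) = 17424959239309050; 17424959239309050 < 18014398509481984? YES
  n = 408: C(408, 8) = 17773458424095231; 17773458424095231 < 18014398509481984? YES
  n = 409: C(409, 8) = 18128041135797879; 18128041135797879 < 18014398509481984? NO
  n = 410: C(410, 8) = 18488798173326195; 18488798173326195 < 18014398509481984? NO
The largest n with C(n, 8) < 18014398509481984 is n = 408 (where E[X] = 17773458424095231/18014398509481984 ≈ 0.987). Hence R_4(8) > 408, i.e. R_4(8) ≥ 409.

Largest n = 408; hence R_4(8) > 408.


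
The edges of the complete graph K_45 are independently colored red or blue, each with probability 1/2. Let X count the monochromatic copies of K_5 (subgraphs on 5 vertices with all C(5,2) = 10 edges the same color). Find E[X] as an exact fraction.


Let X = Σ_S X_S over the C(45, 5) = 1221759 subsets S of size 5, where X_S = 1 if the K_5 on S is monochromatic.
For a fixed S, the K_5 on S has C(5, 2) = 10 edges. P[all 10 edges red] = (1/2)^10, and likewise for blue, so P[monochromatic] = 2·(1/2)^10 = 2^{1 − 10} = 1/512.
Summing: E[X] = C(45, 5) · 2^{1 − 10} = 1221759 · 1/512 = 1221759/512.
Numerically: E[X] ≈ 2386.248.

E[X] = C(45,5)·2^(1−C(5,2)) = 1221759/512 ≈ 2386.248.


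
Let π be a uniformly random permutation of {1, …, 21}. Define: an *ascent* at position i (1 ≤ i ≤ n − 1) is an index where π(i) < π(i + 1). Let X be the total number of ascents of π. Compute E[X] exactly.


Write X = Σ X_I over i = 1, …, 20, with X_I the indicator of one ascent.
There are 20 indicators.
For each fixed i, the pair (π(i), π(i+1)) is a uniformly random ordered pair of distinct values from {1, …, 21}; by symmetry P[π(i) < π(i+1)] = 1/2.
By linearity: E[X] = 20 · (1/2) = (21 − 1) · (1/2) = 10 ≈ 10.00000.

E[X] = 10 = 10.00000.


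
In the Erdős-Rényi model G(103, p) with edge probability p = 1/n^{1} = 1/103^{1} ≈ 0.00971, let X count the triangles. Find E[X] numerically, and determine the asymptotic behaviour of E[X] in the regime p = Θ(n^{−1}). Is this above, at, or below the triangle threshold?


Number of potential triangles: C(103, 3) = 176851.
Each occurs with probability p³ ≈ (0.00971)³ ≈ 9.15142e-07.
By linearity: E[X] = C(103, 3)·p³ ≈ 176851 · 9.15142e-07 ≈ 0.162.
Here α = 1, so p = 1/n is exactly at the triangle threshold p ~ 1/n. Asymptotically E[X] → c³/6 = 1³/6 = 1/6 ≈ 0.167, a bounded constant. In this regime the triangle count is asymptotically Poisson(c³/6).

E[X] ≈ 0.162; in regime p = Θ(1/n^{1}) E[X] stays bounded (at the triangle threshold p ~ 1/n).


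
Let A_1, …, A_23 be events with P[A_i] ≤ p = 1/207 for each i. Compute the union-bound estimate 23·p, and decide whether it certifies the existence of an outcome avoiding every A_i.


Union bound: P[∪_{i=1}^{23} A_i] ≤ Σ_i P[A_i] ≤ 23·p = 23·(1/207) = 1/9.
Numerically: 1/9 ≈ 0.1111111.
Is 1/9 < 1? YES.
Since P[∪ A_i] ≤ 1/9 < 1, the complement has P[∩ A_i^c] ≥ 1 − 1/9 = 8/9 > 0, so some outcome avoids every A_i.

23·p = 1/9 ≈ 0.1111111; existence CERTIFIED by the union bound.


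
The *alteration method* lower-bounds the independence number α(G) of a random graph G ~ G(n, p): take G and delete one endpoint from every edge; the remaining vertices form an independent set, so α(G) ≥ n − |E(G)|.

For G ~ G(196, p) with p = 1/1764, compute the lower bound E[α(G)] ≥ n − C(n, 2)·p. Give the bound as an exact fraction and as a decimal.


E[|E(G)|] = C(196, 2)·p = 19110 · (1/1764) = 65/6.
E[α(G)] ≥ n − E[|E(G)|] = 196 − 65/6 = 1111/6.
Numerically: ≈ 185.1667.
(This is only a lower bound; the true E[α(G)] may be larger.)

E[α(G)] ≥ 1111/6 ≈ 185.1667.


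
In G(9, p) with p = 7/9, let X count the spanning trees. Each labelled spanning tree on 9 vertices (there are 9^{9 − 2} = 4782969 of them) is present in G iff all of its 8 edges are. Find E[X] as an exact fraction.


K_9 has 9^{9 − 2} = 4782969 labelled spanning trees.
For each such spanning tree H, let X_H = 1 if all 8 edges of H are present in G. Then P[X_H = 1] = p^{8} = (7/9)^{8} = 5764801/43046721.
Summing the indicators: E[X] = Σ_H E[X_H] = 4782969 · p^{8} = 4782969 · 5764801/43046721 = 5764801/9.
Numerically: E[X] ≈ 6.4053e+05.

E[X] = 4782969 · (7/9)^{8} = 5764801/9 ≈ 6.4053e+05.


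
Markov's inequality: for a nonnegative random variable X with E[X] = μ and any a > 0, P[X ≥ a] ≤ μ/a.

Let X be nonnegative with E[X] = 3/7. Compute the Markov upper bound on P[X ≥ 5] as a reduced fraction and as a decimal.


μ = E[X] = 3/7, a = 5.
Markov: P[X ≥ 5] ≤ μ/a = (3/7)/5 = 3/35.
Numerically: ≈ 0.0857.
(Since a = 5 > μ = 0.4286, the bound 3/35 is < 1 and informative.)

P[X ≥ 5] ≤ 3/35 ≈ 0.0857.


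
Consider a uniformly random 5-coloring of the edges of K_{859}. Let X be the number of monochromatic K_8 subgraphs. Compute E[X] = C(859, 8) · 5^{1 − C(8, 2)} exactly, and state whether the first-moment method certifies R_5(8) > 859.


E[X] = C(859, 8) · 5^{1 − 28} = 7115855595170747139 · 5^{−27} = 7115855595170747139/7450580596923828125.
As a reduced fraction: E[X] = 7115855595170747139/7450580596923828125 ≈ 0.9551.
Is E[X] < 1? YES.
Since E[X] < 1, there exists a 5-coloring of K_{859} with no monochromatic K_8; hence R_5(8) > 859.

E[X] = 7115855595170747139/7450580596923828125 ≈ 0.9551; E[X] < 1, so R_5(8) > 859.


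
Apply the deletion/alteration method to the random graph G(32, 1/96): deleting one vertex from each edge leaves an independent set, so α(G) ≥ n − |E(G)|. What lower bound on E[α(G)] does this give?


E[|E(G)|] = C(32, 2)·p = 496 · (1/96) = 31/6.
E[α(G)] ≥ n − E[|E(G)|] = 32 − 31/6 = 161/6.
Numerically: ≈ 26.833.
(This is only a lower bound; the true E[α(G)] may be larger.)

E[α(G)] ≥ 161/6 ≈ 26.833.


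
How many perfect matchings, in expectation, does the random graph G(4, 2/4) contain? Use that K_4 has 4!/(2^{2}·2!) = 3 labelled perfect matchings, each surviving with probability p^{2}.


K_4 has 4!/(2^{2}·2!) = 3 labelled perfect matchings.
For each such perfect matching H, let X_H = 1 if all 2 edges of H are present in G. Then P[X_H = 1] = p^{2} = (1/2)^{2} = 1/4.
By linearity of expectation: E[X] = Σ_H E[X_H] = 3 · p^{2} = 3 · 1/4 = 3/4.
Numerically: E[X] ≈ 0.75.

E[X] = 3 · (1/2)^{2} = 3/4 ≈ 0.75.


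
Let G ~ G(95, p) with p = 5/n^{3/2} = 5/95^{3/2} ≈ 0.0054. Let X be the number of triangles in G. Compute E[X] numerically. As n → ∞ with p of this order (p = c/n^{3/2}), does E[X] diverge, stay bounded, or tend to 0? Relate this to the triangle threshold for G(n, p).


Number of potential triangles: C(95, 3) = 138415.
Each occurs with probability p³ ≈ (0.0054)³ ≈ 1.57454e-07.
By linearity: E[X] = C(95, 3)·p³ ≈ 138415 · 1.57454e-07 ≈ 0.022.
Since α = 3/2 > 1, p = c/n^{3/2} = o(1/n) is below the triangle threshold p ~ 1/n. Asymptotically E[X] ~ (c³/6)·n^{3(1−α)} = (5³/6)·n^{-1.5} → 0, so by Markov's inequality G has no triangles w.h.p.

E[X] ≈ 0.022; in regime p = Θ(1/n^{3/2}) E[X] tends to 0 (below the triangle threshold p ~ 1/n).


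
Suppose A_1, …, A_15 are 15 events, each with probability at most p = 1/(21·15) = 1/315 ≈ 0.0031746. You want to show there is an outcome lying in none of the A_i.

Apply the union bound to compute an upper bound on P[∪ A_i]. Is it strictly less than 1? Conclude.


Union bound: P[∪_{i=1}^{15} A_i] ≤ Σ_i P[A_i] ≤ 15·p = 15·(1/315) = 1/21.
Numerically: 1/21 ≈ 0.0476190.
Is 1/21 < 1? YES.
Since P[∪ A_i] ≤ 1/21 < 1, the complement has P[∩ A_i^c] ≥ 1 − 1/21 = 20/21 > 0, so some outcome avoids every A_i.

15·p = 1/21 ≈ 0.0476190; existence CERTIFIED by the union bound.


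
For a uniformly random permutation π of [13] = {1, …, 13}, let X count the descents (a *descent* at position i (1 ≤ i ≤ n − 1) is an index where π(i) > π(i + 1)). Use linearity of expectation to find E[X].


Write X = Σ X_I over i = 1, …, 12, with X_I the indicator of one descent.
There are 12 indicators.
For each fixed i, the pair (π(i), π(i+1)) is a uniformly random ordered pair of distinct values from {1, …, 13}; by symmetry P[π(i) > π(i+1)] = 1/2.
By linearity: E[X] = 12 · (1/2) = (13 − 1) · (1/2) = 6 ≈ 6.000000.

E[X] = 6 = 6.000000.


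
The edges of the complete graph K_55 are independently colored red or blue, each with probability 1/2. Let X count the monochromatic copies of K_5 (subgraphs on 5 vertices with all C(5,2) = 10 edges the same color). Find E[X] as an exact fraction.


Let X = Σ_S X_S over the C(55, 5) = 3478761 subsets S of size 5, where X_S = 1 if the K_5 on S is monochromatic.
For a fixed S, the K_5 on S has C(5, 2) = 10 edges. P[all 10 edges red] = (1/2)^10, and likewise for blue, so P[monochromatic] = 2·(1/2)^10 = 2^{1 − 10} = 1/512.
Summing: E[X] = C(55, 5) · 2^{1 − 10} = 3478761 · 1/512 = 3478761/512.
Numerically: E[X] ≈ 6794.455.

E[X] = C(55,5)·2^(1−C(5,2)) = 3478761/512 ≈ 6794.455.


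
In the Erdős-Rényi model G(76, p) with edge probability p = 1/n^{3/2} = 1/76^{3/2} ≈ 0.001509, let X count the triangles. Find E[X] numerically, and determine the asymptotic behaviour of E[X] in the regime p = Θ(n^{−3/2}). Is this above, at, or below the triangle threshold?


Number of potential triangles: C(76, 3) = 70300.
Each occurs with probability p³ ≈ (0.001509)³ ≈ 3.438261e-09.
By linearity: E[X] = C(76, 3)·p³ ≈ 70300 · 3.438261e-09 ≈ 0.0002.
Since α = 3/2 > 1, p = c/n^{3/2} = o(1/n) is below the triangle threshold p ~ 1/n. Asymptotically E[X] ~ (c³/6)·n^{3(1−α)} = (1³/6)·n^{-1.5} → 0, so by Markov's inequality G has no triangles w.h.p.

E[X] ≈ 0.0002; in regime p = Θ(1/n^{3/2}) E[X] tends to 0 (below the triangle threshold p ~ 1/n).


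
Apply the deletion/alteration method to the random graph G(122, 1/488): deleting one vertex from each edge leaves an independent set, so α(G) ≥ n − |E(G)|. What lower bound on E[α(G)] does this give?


E[|E(G)|] = C(122, 2)·p = 7381 · (1/488) = 121/8.
E[α(G)] ≥ n − E[|E(G)|] = 122 − 121/8 = 855/8.
Numerically: ≈ 106.875000.
(This is only a lower bound; the true E[α(G)] may be larger.)

E[α(G)] ≥ 855/8 ≈ 106.875000.


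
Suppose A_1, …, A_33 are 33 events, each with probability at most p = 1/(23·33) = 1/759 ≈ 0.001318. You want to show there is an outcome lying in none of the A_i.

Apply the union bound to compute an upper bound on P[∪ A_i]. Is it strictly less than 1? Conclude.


Union bound: P[∪_{i=1}^{33} A_i] ≤ Σ_i P[A_i] ≤ 33·p = 33·(1/759) = 1/23.
Numerically: 1/23 ≈ 0.043478.
Is 1/23 < 1? YES.
Since P[∪ A_i] ≤ 1/23 < 1, the complement has P[∩ A_i^c] ≥ 1 − 1/23 = 22/23 > 0, so some outcome avoids every A_i.

33·p = 1/23 ≈ 0.043478; existence CERTIFIED by the union bound.


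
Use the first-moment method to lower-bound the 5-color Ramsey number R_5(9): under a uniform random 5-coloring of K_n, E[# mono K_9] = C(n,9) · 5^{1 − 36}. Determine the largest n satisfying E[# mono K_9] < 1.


We need C(n, 9) · 5^{1 − 36} < 1, i.e. C(n, 9) < 5^{36 − 1} = 2910383045673370361328125.
Check values of n near the boundary:
  n = 2167: C(2167, 9) = 2855899084841489792706810; 2855899084841489792706810 < 2910383045673370361328125? YES
  n = 2168: C(2168, 9) = 2867804175977929537095120; 2867804175977929537095120 < 2910383045673370361328125? YES
  n = 2169: C(2169, 9) = 2879753360044504243499683; 2879753360044504243499683 < 2910383045673370361328125? YES
  n = 2170: C(2170, 9) = 2891746779868845075610510; 2891746779868845075610510 < 2910383045673370361328125? YES
  n = 2171: C(2171, 9) = 2903784578674959601827205; 2903784578674959601827205 < 2910383045673370361328125? YES
  n = 2172: C(2172, 9) = 2915866900084148060642020; 2915866900084148060642020 < 2910383045673370361328125? NO
  n = 2173: C(2173, 9) = 2927993888115921319674265; 2927993888115921319674265 < 2910383045673370361328125? NO
  n = 2174: C(2174, 9) = 2940165687188920530702934; 2940165687188920530702934 < 2910383045673370361328125? NO
The largest n with C(n, 9) < 2910383045673370361328125 is n = 2171 (where E[X] = 580756915734991920365441/582076609134674072265625 ≈ 0.998). Hence R_5(9) > 2171, i.e. R_5(9) ≥ 2172.

Largest n = 2171; hence R_5(9) > 2171.


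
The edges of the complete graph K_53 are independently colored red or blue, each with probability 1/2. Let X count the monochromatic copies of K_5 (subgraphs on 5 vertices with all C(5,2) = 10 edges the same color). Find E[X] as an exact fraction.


Let X = Σ_S X_S over the C(53, 5) = 2869685 subsets S of size 5, where X_S = 1 if the K_5 on S is monochromatic.
For a fixed S, the K_5 on S has C(5, 2) = 10 edges. P[all 10 edges red] = (1/2)^10, and likewise for blue, so P[monochromatic] = 2·(1/2)^10 = 2^{1 − 10} = 1/512.
Summing: E[X] = C(53, 5) · 2^{1 − 10} = 2869685 · 1/512 = 2869685/512.
Numerically: E[X] ≈ 5604.85352.

E[X] = C(53,5)·2^(1−C(5,2)) = 2869685/512 ≈ 5604.85352.


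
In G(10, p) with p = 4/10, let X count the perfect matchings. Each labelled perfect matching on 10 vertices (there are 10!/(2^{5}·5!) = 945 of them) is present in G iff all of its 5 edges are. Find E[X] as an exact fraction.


K_10 has 10!/(2^{5}·5!) = 945 labelled perfect matchings.
For each such perfect matching H, let X_H = 1 if all 5 edges of H are present in G. Then P[X_H = 1] = p^{5} = (2/5)^{5} = 32/3125.
Summing the indicators: E[X] = Σ_H E[X_H] = 945 · p^{5} = 945 · 32/3125 = 6048/625.
Numerically: E[X] ≈ 9.677.

E[X] = 945 · (2/5)^{5} = 6048/625 ≈ 9.677.


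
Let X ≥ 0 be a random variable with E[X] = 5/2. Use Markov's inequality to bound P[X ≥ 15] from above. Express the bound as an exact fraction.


μ = E[X] = 5/2, a = 15.
Markov: P[X ≥ 15] ≤ μ/a = (5/2)/15 = 1/6.
Numerically: ≈ 0.167.
(Since a = 15 > μ = 2.500, the bound 1/6 is < 1 and informative.)

P[X ≥ 15] ≤ 1/6 ≈ 0.167.


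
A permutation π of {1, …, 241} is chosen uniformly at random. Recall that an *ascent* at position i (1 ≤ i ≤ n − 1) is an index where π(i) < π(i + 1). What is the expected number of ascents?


Write X = Σ X_I over i = 1, …, 240, with X_I the indicator of one ascent.
There are 240 indicators.
For each fixed i, the pair (π(i), π(i+1)) is a uniformly random ordered pair of distinct values from {1, …, 241}; by symmetry P[π(i) < π(i+1)] = 1/2.
By linearity: E[X] = 240 · (1/2) = (241 − 1) · (1/2) = 120 ≈ 120.000.

E[X] = 120 = 120.000.


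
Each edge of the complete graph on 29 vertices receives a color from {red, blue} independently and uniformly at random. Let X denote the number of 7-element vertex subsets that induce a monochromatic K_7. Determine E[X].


Let X = Σ_S X_S over the C(29, 7) = 1560780 subsets S of size 7, where X_S = 1 if the K_7 on S is monochromatic.
For a fixed S, the K_7 on S has C(7, 2) = 21 edges. P[all 21 edges red] = (1/2)^21, and likewise for blue, so P[monochromatic] = 2·(1/2)^21 = 2^{1 − 21} = 1/1048576.
By linearity: E[X] = C(29, 7) · 2^{1 − 21} = 1560780 · 1/1048576 = 390195/262144.
Numerically: E[X] ≈ 1.488476.

E[X] = C(29,7)·2^(1−C(7,2)) = 390195/262144 ≈ 1.488476.


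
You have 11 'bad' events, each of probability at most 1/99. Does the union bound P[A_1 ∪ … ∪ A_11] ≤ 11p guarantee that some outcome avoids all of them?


Union bound: P[∪_{i=1}^{11} A_i] ≤ Σ_i P[A_i] ≤ 11·p = 11·(1/99) = 1/9.
Numerically: 1/9 ≈ 0.111.
Is 1/9 < 1? YES.
Since P[∪ A_i] ≤ 1/9 < 1, the complement has P[∩ A_i^c] ≥ 1 − 1/9 = 8/9 > 0, so some outcome avoids every A_i.

11·p = 1/9 ≈ 0.111; existence CERTIFIED by the union bound.


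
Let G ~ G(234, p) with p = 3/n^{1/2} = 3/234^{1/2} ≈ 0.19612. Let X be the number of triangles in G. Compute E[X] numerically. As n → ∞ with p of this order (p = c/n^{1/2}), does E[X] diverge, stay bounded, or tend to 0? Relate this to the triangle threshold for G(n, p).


Number of potential triangles: C(234, 3) = 2108184.
Each occurs with probability p³ ≈ (0.19612)³ ≈ 7.5429283e-03.
By linearity: E[X] = C(234, 3)·p³ ≈ 2108184 · 7.5429283e-03 ≈ 15901.88070.
Since α = 1/2 < 1, p = c/n^{1/2} ≫ 1/n is above the triangle threshold p ~ 1/n. Asymptotically E[X] ~ (c³/6)·n^{3(1−α)} = (3³/6)·n^{1.5} → ∞; triangles are abundant w.h.p.

E[X] ≈ 15901.88070; in regime p = Θ(1/n^{1/2}) E[X] diverges (above the triangle threshold p ~ 1/n).


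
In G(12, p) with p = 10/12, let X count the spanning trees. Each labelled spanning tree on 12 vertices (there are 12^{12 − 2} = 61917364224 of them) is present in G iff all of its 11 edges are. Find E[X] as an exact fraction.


K_12 has 12^{12 − 2} = 61917364224 labelled spanning trees.
For each such spanning tree H, let X_H = 1 if all 11 edges of H are present in G. Then P[X_H = 1] = p^{11} = (5/6)^{11} = 48828125/362797056.
Summing the indicators: E[X] = Σ_H E[X_H] = 61917364224 · p^{11} = 61917364224 · 48828125/362797056 = 25000000000/3.
Numerically: E[X] ≈ 8.3333e+09.

E[X] = 61917364224 · (5/6)^{11} = 25000000000/3 ≈ 8.3333e+09.


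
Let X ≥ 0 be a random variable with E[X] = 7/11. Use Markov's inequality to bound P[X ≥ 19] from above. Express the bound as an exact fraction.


μ = E[X] = 7/11, a = 19.
Markov: P[X ≥ 19] ≤ μ/a = (7/11)/19 = 7/209.
Numerically: ≈ 0.033.
(Since a = 19 > μ = 0.636, the bound 7/209 is < 1 and informative.)

P[X ≥ 19] ≤ 7/209 ≈ 0.033.


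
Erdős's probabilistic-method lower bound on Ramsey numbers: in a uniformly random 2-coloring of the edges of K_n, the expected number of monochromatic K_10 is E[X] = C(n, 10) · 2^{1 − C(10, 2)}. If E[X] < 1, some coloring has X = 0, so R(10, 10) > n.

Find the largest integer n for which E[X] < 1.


We need C(n, 10) · 2^{1 − 45} < 1, i.e. C(n, 10) < 2^{45 − 1} = 17592186044416.
Check values of n near the boundary:
  n = 94: C(94, 10) = 9041256841903; 9041256841903 < 17592186044416? YES
  n = 95: C(95, 10) = 10104934117421; 10104934117421 < 17592186044416? YES
  n = 96: C(96, 10) = 11279926456656; 11279926456656 < 17592186044416? YES
  n = 97: C(97, 10) = 12576469727536; 12576469727536 < 17592186044416? YES
  n = 98: C(98, 10) = 14005614014756; 14005614014756 < 17592186044416? YES
  n = 99: C(99, 10) = 15579278510796; 15579278510796 < 17592186044416? YES
  n = 100: C(100, 10) = 17310309456440; 17310309456440 < 17592186044416? YES
  n = 101: C(101, 10) = 19212541264840; 19212541264840 < 17592186044416? NO
The largest n with C(n, 10) < 17592186044416 is n = 100 (where E[X] = 2163788682055/2199023255552 ≈ 0.983977). Hence R(10, 10) > 100, i.e. R(10, 10) ≥ 101.

Largest n = 100; hence R(10, 10) > 100.


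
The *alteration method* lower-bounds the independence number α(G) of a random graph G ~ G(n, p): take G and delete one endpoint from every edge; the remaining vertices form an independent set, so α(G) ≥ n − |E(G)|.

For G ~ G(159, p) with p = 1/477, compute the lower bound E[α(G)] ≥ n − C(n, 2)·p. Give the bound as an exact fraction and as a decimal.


E[|E(G)|] = C(159, 2)·p = 12561 · (1/477) = 79/3.
E[α(G)] ≥ n − E[|E(G)|] = 159 − 79/3 = 398/3.
Numerically: ≈ 132.666667.
(This is only a lower bound; the true E[α(G)] may be larger.)

E[α(G)] ≥ 398/3 ≈ 132.666667.


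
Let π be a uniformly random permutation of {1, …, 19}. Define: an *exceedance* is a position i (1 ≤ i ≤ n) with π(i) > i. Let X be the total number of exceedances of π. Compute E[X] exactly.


Write X = Σ_{i=1}^{19} X_i, where X_i = 1_{π(i) > i}.
For each fixed i, π(i) is uniform over {1, …, 19} (marginal of a uniform permutation), so P[π(i) > i] = (n − i)/n. Summing: Σ_{i=1}^{19} (n − i)/n = (0 + 1 + … + 18)/19 = 19(19 − 1)/(2·19) = (19 − 1)/2.
Hence E[X] = Σ_{i=1}^{19} (19 − i)/19 = 9 ≈ 9.000000.

E[X] = 9 = 9.000000.


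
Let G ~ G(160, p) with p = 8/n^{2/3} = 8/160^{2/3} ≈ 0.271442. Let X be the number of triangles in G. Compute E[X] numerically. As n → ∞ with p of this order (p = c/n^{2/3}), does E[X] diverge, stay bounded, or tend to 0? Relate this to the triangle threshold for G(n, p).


Number of potential triangles: C(160, 3) = 669920.
Each occurs with probability p³ ≈ (0.271442)³ ≈ 2.00000000e-02.
By linearity: E[X] = C(160, 3)·p³ ≈ 669920 · 2.00000000e-02 ≈ 13398.400000.
Since α = 2/3 < 1, p = c/n^{2/3} ≫ 1/n is above the triangle threshold p ~ 1/n. Asymptotically E[X] ~ (c³/6)·n^{3(1−α)} = (8³/6)·n^{1} → ∞; triangles are abundant w.h.p.

E[X] ≈ 13398.400000; in regime p = Θ(1/n^{2/3}) E[X] diverges (above the triangle threshold p ~ 1/n).


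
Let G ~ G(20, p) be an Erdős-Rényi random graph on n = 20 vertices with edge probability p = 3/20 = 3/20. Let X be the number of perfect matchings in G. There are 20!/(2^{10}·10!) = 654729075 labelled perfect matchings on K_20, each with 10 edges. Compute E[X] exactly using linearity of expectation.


K_20 has 20!/(2^{10}·10!) = 654729075 labelled perfect matchings.
For each such perfect matching H, let X_H = 1 if all 10 edges of H are present in G. Then P[X_H = 1] = p^{10} = (3/20)^{10} = 59049/10240000000000.
By linearity: E[X] = Σ_H E[X_H] = 654729075 · p^{10} = 654729075 · 59049/10240000000000 = 1546443885987/409600000000.
Numerically: E[X] ≈ 3.7755.

E[X] = 654729075 · (3/20)^{10} = 1546443885987/409600000000 ≈ 3.7755.
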